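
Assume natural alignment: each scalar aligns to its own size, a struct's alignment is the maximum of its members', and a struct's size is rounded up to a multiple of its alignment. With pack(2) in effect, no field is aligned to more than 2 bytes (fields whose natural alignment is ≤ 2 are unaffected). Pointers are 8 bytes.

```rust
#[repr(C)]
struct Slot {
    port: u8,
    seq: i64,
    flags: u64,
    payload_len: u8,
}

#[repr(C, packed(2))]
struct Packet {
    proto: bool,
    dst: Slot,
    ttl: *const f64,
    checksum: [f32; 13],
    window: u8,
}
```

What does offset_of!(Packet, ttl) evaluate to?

Slot: 0..1  port  (1B, 1-aligned); 1..8  -- padding (7B); 8..16  seq  (8B, 8-aligned); 16..24  flags  (8B, 8-aligned); 24..25  payload_len  (1B, 1-aligned); 25..32  -- tail padding (7B); sizeof = 32, alignof = 8
0..1  proto  (1B, 1-aligned)
1..2  -- padding (1B)
2..34  dst  (32B, 2-aligned)
34..42  ttl  (8B, 2-aligned)

34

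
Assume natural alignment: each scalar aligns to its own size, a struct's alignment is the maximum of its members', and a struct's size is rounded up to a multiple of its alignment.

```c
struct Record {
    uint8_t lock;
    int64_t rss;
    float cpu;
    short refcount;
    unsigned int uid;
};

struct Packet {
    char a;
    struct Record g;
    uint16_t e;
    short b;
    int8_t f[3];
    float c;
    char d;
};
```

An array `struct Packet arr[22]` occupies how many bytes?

Record: @0: lock [1B, align 1] → 1; +7 pad (align 8); @8: rss [8B, align 8] → 16; @16: cpu [4B, align 4] → 20; @20: refcount [2B, align 2] → 22; +2 pad (align 4); @24: uid [4B, align 4] → 28; +4 tail pad (align 8); size 32, align 8
@0: a [1B, align 1] → 1
+7 pad (align 8)
@8: g [32B, align 8] → 40
@40: e [2B, align 2] → 42
@42: b [2B, align 2] → 44
@44: f [3B, align 1] → 47
+1 pad (align 4)
@48: c [4B, align 4] → 52
@52: d [1B, align 1] → 53
+3 tail pad (align 8)
size 56, align 8
array of 22: 22 × 56 = 1232

1232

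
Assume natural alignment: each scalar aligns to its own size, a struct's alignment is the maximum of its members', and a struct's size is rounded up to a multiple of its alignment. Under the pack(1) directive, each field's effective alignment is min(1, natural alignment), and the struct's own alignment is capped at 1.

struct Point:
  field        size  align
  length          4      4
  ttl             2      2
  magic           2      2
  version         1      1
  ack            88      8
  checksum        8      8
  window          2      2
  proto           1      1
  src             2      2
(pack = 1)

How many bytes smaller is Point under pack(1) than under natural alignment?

10

natural layout:
  0..4  length  (4B, 4-aligned)
  4..6  ttl  (2B, 2-aligned)
  6..8  magic  (2B, 2-aligned)
  8..9  version  (1B, 1-aligned)
  9..16  -- padding (7B)
  16..104  ack  (88B, 8-aligned)
  104..112  checksum  (8B, 8-aligned)
  112..114  window  (2B, 2-aligned)
  114..115  proto  (1B, 1-aligned)
  115..116  -- padding (1B)
  116..118  src  (2B, 2-aligned)
  118..120  -- tail padding (2B)
  sizeof = 120, alignof = 8
packed(1) layout:
  0..4  length  (4B, 1-aligned)
  4..6  ttl  (2B, 1-aligned)
  6..8  magic  (2B, 1-aligned)
  8..9  version  (1B, 1-aligned)
  9..97  ack  (88B, 1-aligned)
  97..105  checksum  (8B, 1-aligned)
  105..107  window  (2B, 1-aligned)
  107..108  proto  (1B, 1-aligned)
  108..110  src  (2B, 1-aligned)
  sizeof = 110, alignof = 1
120 − 110 = 10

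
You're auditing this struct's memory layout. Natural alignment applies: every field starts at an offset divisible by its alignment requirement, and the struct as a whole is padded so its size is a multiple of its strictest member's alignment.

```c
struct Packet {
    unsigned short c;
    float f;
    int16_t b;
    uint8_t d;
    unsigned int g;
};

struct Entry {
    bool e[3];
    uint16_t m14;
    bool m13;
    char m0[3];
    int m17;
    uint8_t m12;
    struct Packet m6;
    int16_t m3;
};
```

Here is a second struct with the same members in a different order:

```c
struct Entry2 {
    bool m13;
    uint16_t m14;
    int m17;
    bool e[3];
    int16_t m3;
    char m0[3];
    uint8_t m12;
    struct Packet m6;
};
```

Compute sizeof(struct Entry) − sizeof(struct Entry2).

Packet: @0: c [2B, align 2] → 2; +2 pad (align 4); @4: f [4B, align 4] → 8; @8: b [2B, align 2] → 10; @10: d [1B, align 1] → 11; +1 pad (align 4); @12: g [4B, align 4] → 16; size 16, align 4
@0: e [3B, align 1] → 3
+1 pad (align 2)
@4: m14 [2B, align 2] → 6
@6: m13 [1B, align 1] → 7
@7: m0 [3B, align 1] → 10
+2 pad (align 4)
@12: m17 [4B, align 4] → 16
@16: m12 [1B, align 1] → 17
+3 pad (align 4)
@20: m6 [16B, align 4] → 36
@36: m3 [2B, align 2] → 38
+2 tail pad (align 4)
size 40, align 4
— Entry2 —
@0: m13 [1B, align 1] → 1
+1 pad (align 2)
@2: m14 [2B, align 2] → 4
@4: m17 [4B, align 4] → 8
@8: e [3B, align 1] → 11
+1 pad (align 2)
@12: m3 [2B, align 2] → 14
@14: m0 [3B, align 1] → 17
@17: m12 [1B, align 1] → 18
+2 pad (align 4)
@20: m6 [16B, align 4] → 36
size 36, align 4
40 − 36 = 4

4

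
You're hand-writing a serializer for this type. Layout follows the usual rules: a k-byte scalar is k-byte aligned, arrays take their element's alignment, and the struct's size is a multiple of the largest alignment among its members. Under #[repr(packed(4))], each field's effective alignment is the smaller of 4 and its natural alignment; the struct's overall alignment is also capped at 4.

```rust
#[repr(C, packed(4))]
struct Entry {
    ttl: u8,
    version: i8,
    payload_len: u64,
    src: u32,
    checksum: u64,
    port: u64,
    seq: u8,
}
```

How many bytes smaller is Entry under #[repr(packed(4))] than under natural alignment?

natural layout:
  0..1  ttl  (1B, 1-aligned)
  1..2  version  (1B, 1-aligned)
  2..8  -- padding (6B)
  8..16  payload_len  (8B, 8-aligned)
  16..20  src  (4B, 4-aligned)
  20..24  -- padding (4B)
  24..32  checksum  (8B, 8-aligned)
  32..40  port  (8B, 8-aligned)
  40..41  seq  (1B, 1-aligned)
  41..48  -- tail padding (7B)
  sizeof = 48, alignof = 8
packed(4) layout:
  0..1  ttl  (1B, 1-aligned)
  1..2  version  (1B, 1-aligned)
  2..4  -- padding (2B)
  4..12  payload_len  (8B, 4-aligned)
  12..16  src  (4B, 4-aligned)
  16..24  checksum  (8B, 4-aligned)
  24..32  port  (8B, 4-aligned)
  32..33  seq  (1B, 1-aligned)
  33..36  -- tail padding (3B)
  sizeof = 36, alignof = 4
48 − 36 = 12

12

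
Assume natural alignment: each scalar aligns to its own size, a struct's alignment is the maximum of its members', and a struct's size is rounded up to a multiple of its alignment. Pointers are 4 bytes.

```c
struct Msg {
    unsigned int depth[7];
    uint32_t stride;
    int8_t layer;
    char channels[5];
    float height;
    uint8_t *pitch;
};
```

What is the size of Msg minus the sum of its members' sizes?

0..28  depth  (28B, 4-aligned)
28..32  stride  (4B, 4-aligned)
32..33  layer  (1B, 1-aligned)
33..38  channels  (5B, 1-aligned)
38..40  -- padding (2B)
40..44  height  (4B, 4-aligned)
44..48  pitch  (4B, 4-aligned)
sizeof = 48, alignof = 4
data bytes 46, size 48 → padding 2

2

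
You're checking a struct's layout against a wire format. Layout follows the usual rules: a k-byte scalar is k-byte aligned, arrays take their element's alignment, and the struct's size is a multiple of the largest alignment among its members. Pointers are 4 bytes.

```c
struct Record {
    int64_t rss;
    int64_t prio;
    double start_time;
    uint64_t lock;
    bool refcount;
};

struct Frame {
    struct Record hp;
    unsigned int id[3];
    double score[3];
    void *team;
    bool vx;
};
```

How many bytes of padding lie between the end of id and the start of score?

Record: 0..8  rss  (8B, 8-aligned); 8..16  prio  (8B, 8-aligned); 16..24  start_time  (8B, 8-aligned); 24..32  lock  (8B, 8-aligned); 32..33  refcount  (1B, 1-aligned); 33..40  -- tail padding (7B); sizeof = 40, alignof = 8
0..40  hp  (40B, 8-aligned)
40..52  id  (12B, 4-aligned)
52..56  -- padding (4B)
56..80  score  (24B, 8-aligned)

4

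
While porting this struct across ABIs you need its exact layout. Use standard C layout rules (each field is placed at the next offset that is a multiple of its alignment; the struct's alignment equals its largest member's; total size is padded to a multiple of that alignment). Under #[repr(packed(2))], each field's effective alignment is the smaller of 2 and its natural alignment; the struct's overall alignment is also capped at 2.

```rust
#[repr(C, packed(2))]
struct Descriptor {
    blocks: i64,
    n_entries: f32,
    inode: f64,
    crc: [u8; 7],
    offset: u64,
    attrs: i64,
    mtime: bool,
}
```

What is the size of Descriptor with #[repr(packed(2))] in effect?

46

0..8  blocks  (8B, 2-aligned)
8..12  n_entries  (4B, 2-aligned)
12..20  inode  (8B, 2-aligned)
20..27  crc  (7B, 1-aligned)
27..28  -- padding (1B)
28..36  offset  (8B, 2-aligned)
36..44  attrs  (8B, 2-aligned)
44..45  mtime  (1B, 1-aligned)
45..46  -- tail padding (1B)
sizeof = 46, alignof = 2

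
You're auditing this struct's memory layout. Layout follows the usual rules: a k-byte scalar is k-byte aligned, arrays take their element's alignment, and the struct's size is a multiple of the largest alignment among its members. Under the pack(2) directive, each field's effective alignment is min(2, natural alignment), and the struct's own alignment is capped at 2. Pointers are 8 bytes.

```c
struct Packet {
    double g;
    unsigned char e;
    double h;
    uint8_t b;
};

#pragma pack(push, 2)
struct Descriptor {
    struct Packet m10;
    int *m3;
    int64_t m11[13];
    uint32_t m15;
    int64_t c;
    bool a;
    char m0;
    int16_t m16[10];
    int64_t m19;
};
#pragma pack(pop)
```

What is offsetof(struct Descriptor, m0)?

Packet: 0..8  g  (8B, 8-aligned); 8..9  e  (1B, 1-aligned); 9..16  -- padding (7B); 16..24  h  (8B, 8-aligned); 24..25  b  (1B, 1-aligned); 25..32  -- tail padding (7B); sizeof = 32, alignof = 8
0..32  m10  (32B, 2-aligned)
32..40  m3  (8B, 2-aligned)
40..144  m11  (104B, 2-aligned)
144..148  m15  (4B, 2-aligned)
148..156  c  (8B, 2-aligned)
156..157  a  (1B, 1-aligned)
157..158  m0  (1B, 1-aligned)

157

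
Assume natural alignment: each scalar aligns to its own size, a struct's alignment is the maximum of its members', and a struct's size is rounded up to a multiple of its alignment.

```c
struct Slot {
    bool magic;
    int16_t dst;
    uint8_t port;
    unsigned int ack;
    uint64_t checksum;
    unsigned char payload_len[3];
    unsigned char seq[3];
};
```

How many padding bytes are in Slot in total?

@0: magic [1B, align 1] → 1
+1 pad (align 2)
@2: dst [2B, align 2] → 4
@4: port [1B, align 1] → 5
+3 pad (align 4)
@8: ack [4B, align 4] → 12
+4 pad (align 8)
@16: checksum [8B, align 8] → 24
@24: payload_len [3B, align 1] → 27
@27: seq [3B, align 1] → 30
+2 tail pad (align 8)
size 32, align 8
data bytes 22, size 32 → padding 10

10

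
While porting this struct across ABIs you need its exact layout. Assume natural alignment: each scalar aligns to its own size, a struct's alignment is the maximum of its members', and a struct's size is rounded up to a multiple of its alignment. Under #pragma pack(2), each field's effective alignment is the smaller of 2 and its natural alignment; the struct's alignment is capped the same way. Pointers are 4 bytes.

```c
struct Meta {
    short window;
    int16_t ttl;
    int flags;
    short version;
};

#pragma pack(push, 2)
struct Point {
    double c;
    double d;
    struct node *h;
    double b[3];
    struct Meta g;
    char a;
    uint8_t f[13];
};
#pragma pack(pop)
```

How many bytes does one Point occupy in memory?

70 bytes

Meta: @0: window [2B, align 2] → 2; @2: ttl [2B, align 2] → 4; @4: flags [4B, align 4] → 8; @8: version [2B, align 2] → 10; +2 tail pad (align 4); size 12, align 4
@0: c [8B, align 2] → 8
@8: d [8B, align 2] → 16
@16: h [4B, align 2] → 20
@20: b [24B, align 2] → 44
@44: g [12B, align 2] → 56
@56: a [1B, align 1] → 57
@57: f [13B, align 1] → 70
size 70, align 2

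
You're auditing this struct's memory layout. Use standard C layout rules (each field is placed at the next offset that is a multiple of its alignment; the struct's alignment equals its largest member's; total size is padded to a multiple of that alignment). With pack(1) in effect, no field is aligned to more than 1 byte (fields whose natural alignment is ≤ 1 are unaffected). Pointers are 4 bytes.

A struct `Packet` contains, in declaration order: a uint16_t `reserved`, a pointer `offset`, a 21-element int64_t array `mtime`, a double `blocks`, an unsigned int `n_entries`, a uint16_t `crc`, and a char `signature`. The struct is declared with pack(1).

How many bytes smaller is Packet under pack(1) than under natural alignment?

natural layout:
  reserved at 0 (size 2, align 2) → ends 2
  pad 2 to align 4 for offset
  offset at 4 (size 4, align 4) → ends 8
  mtime at 8 (size 168, align 8) → ends 176
  blocks at 176 (size 8, align 8) → ends 184
  n_entries at 184 (size 4, align 4) → ends 188
  crc at 188 (size 2, align 2) → ends 190
  signature at 190 (size 1, align 1) → ends 191
  tail pad 1 to reach multiple of 8
  total 192 bytes, alignment 8
packed(1) layout:
  reserved at 0 (size 2, align 1) → ends 2
  offset at 2 (size 4, align 1) → ends 6
  mtime at 6 (size 168, align 1) → ends 174
  blocks at 174 (size 8, align 1) → ends 182
  n_entries at 182 (size 4, align 1) → ends 186
  crc at 186 (size 2, align 1) → ends 188
  signature at 188 (size 1, align 1) → ends 189
  total 189 bytes, alignment 1
192 − 189 = 3

3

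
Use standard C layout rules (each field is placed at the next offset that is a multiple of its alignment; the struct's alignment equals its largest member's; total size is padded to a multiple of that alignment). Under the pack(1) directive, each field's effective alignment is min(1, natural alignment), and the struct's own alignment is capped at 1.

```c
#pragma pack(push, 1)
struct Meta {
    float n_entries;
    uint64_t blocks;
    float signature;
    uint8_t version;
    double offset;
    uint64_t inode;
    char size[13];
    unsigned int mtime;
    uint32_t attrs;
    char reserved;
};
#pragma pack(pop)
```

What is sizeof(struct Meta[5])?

n_entries at 0 (size 4, align 1) → ends 4
blocks at 4 (size 8, align 1) → ends 12
signature at 12 (size 4, align 1) → ends 16
version at 16 (size 1, align 1) → ends 17
offset at 17 (size 8, align 1) → ends 25
inode at 25 (size 8, align 1) → ends 33
size at 33 (size 13, align 1) → ends 46
mtime at 46 (size 4, align 1) → ends 50
attrs at 50 (size 4, align 1) → ends 54
reserved at 54 (size 1, align 1) → ends 55
total 55 bytes, alignment 1
array of 5: 5 × 55 = 275

275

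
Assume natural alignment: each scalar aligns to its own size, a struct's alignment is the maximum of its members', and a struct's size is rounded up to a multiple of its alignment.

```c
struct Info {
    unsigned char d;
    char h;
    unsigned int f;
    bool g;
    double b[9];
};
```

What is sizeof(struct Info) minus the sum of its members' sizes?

9

d at 0 (size 1, align 1) → ends 1
h at 1 (size 1, align 1) → ends 2
pad 2 to align 4 for f
f at 4 (size 4, align 4) → ends 8
g at 8 (size 1, align 1) → ends 9
pad 7 to align 8 for b
b at 16 (size 72, align 8) → ends 88
total 88 bytes, alignment 8
data bytes 79, size 88 → padding 9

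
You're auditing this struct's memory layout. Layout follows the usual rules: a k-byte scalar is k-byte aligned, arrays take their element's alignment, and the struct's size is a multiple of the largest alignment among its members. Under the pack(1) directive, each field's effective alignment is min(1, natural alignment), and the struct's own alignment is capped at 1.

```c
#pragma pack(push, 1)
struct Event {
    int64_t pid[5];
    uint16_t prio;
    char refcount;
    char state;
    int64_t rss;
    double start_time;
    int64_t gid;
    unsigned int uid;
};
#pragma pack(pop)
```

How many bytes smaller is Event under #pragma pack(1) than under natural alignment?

natural layout:
  pid at 0 (size 40, align 8) → ends 40
  prio at 40 (size 2, align 2) → ends 42
  refcount at 42 (size 1, align 1) → ends 43
  state at 43 (size 1, align 1) → ends 44
  pad 4 to align 8 for rss
  rss at 48 (size 8, align 8) → ends 56
  start_time at 56 (size 8, align 8) → ends 64
  gid at 64 (size 8, align 8) → ends 72
  uid at 72 (size 4, align 4) → ends 76
  tail pad 4 to reach multiple of 8
  total 80 bytes, alignment 8
packed(1) layout:
  pid at 0 (size 40, align 1) → ends 40
  prio at 40 (size 2, align 1) → ends 42
  refcount at 42 (size 1, align 1) → ends 43
  state at 43 (size 1, align 1) → ends 44
  rss at 44 (size 8, align 1) → ends 52
  start_time at 52 (size 8, align 1) → ends 60
  gid at 60 (size 8, align 1) → ends 68
  uid at 68 (size 4, align 1) → ends 72
  total 72 bytes, alignment 1
80 − 72 = 8

8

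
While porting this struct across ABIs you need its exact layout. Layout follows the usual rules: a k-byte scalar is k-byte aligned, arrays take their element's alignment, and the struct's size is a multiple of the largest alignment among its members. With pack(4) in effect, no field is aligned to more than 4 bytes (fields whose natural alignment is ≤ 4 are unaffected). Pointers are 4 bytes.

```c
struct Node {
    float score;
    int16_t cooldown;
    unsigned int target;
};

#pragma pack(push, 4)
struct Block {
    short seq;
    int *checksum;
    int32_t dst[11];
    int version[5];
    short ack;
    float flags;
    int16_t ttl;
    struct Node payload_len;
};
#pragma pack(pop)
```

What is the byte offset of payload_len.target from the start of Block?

92

Node: @0: score [4B, align 4] → 4; @4: cooldown [2B, align 2] → 6; +2 pad (align 4); @8: target [4B, align 4] → 12; size 12, align 4
@0: seq [2B, align 2] → 2
+2 pad (align 4)
@4: checksum [4B, align 4] → 8
@8: dst [44B, align 4] → 52
@52: version [20B, align 4] → 72
@72: ack [2B, align 2] → 74
+2 pad (align 4)
@76: flags [4B, align 4] → 80
@80: ttl [2B, align 2] → 82
+2 pad (align 4)
@84: payload_len [12B, align 4] → 96
within Node: target at 8
84 + 8 = 92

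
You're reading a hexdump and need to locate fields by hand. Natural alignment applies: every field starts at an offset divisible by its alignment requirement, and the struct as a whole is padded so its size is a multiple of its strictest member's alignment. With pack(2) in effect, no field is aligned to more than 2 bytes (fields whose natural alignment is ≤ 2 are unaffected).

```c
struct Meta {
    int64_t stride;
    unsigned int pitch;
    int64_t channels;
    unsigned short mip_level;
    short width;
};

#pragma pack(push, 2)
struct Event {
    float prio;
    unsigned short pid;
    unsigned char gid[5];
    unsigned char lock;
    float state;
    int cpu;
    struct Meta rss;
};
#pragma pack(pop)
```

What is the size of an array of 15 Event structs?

780

Meta: @0: stride [8B, align 8] → 8; @8: pitch [4B, align 4] → 12; +4 pad (align 8); @16: channels [8B, align 8] → 24; @24: mip_level [2B, align 2] → 26; @26: width [2B, align 2] → 28; +4 tail pad (align 8); size 32, align 8
@0: prio [4B, align 2] → 4
@4: pid [2B, align 2] → 6
@6: gid [5B, align 1] → 11
@11: lock [1B, align 1] → 12
@12: state [4B, align 2] → 16
@16: cpu [4B, align 2] → 20
@20: rss [32B, align 2] → 52
size 52, align 2
array of 15: 15 × 52 = 780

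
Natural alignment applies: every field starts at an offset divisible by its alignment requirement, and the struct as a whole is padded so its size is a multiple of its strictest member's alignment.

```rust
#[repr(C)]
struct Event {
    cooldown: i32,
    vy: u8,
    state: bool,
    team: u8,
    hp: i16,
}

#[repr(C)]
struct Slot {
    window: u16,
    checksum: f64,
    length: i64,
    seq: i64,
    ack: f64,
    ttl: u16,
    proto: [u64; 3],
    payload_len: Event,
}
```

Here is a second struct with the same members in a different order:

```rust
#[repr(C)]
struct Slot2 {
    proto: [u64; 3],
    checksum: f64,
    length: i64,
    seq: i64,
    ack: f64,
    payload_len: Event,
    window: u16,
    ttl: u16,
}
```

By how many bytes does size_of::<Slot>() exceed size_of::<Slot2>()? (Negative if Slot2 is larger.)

16

Event: 0..4  cooldown  (4B, 4-aligned); 4..5  vy  (1B, 1-aligned); 5..6  state  (1B, 1-aligned); 6..7  team  (1B, 1-aligned); 7..8  -- padding (1B); 8..10  hp  (2B, 2-aligned); 10..12  -- tail padding (2B); sizeof = 12, alignof = 4
0..2  window  (2B, 2-aligned)
2..8  -- padding (6B)
8..16  checksum  (8B, 8-aligned)
16..24  length  (8B, 8-aligned)
24..32  seq  (8B, 8-aligned)
32..40  ack  (8B, 8-aligned)
40..42  ttl  (2B, 2-aligned)
42..48  -- padding (6B)
48..72  proto  (24B, 8-aligned)
72..84  payload_len  (12B, 4-aligned)
84..88  -- tail padding (4B)
sizeof = 88, alignof = 8
— Slot2 —
0..24  proto  (24B, 8-aligned)
24..32  checksum  (8B, 8-aligned)
32..40  length  (8B, 8-aligned)
40..48  seq  (8B, 8-aligned)
48..56  ack  (8B, 8-aligned)
56..68  payload_len  (12B, 4-aligned)
68..70  window  (2B, 2-aligned)
70..72  ttl  (2B, 2-aligned)
sizeof = 72, alignof = 8
88 − 72 = 16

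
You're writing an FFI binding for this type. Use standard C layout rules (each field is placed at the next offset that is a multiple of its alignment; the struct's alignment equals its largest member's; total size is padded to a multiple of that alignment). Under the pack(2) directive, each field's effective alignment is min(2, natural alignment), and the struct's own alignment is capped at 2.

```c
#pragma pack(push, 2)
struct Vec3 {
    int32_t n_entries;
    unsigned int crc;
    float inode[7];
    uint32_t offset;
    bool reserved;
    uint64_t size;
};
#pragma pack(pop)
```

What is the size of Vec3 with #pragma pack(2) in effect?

n_entries at 0 (size 4, align 2) → ends 4
crc at 4 (size 4, align 2) → ends 8
inode at 8 (size 28, align 2) → ends 36
offset at 36 (size 4, align 2) → ends 40
reserved at 40 (size 1, align 1) → ends 41
pad 1 to align 2 for size
size at 42 (size 8, align 2) → ends 50
total 50 bytes, alignment 2

50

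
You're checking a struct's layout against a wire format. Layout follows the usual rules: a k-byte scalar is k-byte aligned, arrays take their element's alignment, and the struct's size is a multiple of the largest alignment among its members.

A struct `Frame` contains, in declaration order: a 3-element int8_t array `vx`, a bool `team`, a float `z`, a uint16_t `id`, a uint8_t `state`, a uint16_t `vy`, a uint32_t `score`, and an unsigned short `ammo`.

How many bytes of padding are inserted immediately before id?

0

vx at 0 (size 3, align 1) → ends 3
team at 3 (size 1, align 1) → ends 4
z at 4 (size 4, align 4) → ends 8
id at 8 (size 2, align 2) → ends 10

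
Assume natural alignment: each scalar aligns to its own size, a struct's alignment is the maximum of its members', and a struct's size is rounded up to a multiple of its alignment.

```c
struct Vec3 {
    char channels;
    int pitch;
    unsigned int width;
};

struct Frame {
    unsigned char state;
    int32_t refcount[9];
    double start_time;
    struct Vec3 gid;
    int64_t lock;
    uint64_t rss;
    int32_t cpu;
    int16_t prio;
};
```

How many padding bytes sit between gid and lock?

4

Vec3: channels at 0 (size 1, align 1) → ends 1; pad 3 to align 4 for pitch; pitch at 4 (size 4, align 4) → ends 8; width at 8 (size 4, align 4) → ends 12; total 12 bytes, alignment 4
state at 0 (size 1, align 1) → ends 1
pad 3 to align 4 for refcount
refcount at 4 (size 36, align 4) → ends 40
start_time at 40 (size 8, align 8) → ends 48
gid at 48 (size 12, align 4) → ends 60
pad 4 to align 8 for lock
lock at 64 (size 8, align 8) → ends 72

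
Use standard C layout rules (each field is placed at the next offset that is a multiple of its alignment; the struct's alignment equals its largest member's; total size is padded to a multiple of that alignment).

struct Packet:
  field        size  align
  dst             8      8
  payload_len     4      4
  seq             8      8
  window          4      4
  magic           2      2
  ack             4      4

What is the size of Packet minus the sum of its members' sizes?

0..8  dst  (8B, 8-aligned)
8..12  payload_len  (4B, 4-aligned)
12..16  -- padding (4B)
16..24  seq  (8B, 8-aligned)
24..28  window  (4B, 4-aligned)
28..30  magic  (2B, 2-aligned)
30..32  -- padding (2B)
32..36  ack  (4B, 4-aligned)
36..40  -- tail padding (4B)
sizeof = 40, alignof = 8
data bytes 30, size 40 → padding 10

10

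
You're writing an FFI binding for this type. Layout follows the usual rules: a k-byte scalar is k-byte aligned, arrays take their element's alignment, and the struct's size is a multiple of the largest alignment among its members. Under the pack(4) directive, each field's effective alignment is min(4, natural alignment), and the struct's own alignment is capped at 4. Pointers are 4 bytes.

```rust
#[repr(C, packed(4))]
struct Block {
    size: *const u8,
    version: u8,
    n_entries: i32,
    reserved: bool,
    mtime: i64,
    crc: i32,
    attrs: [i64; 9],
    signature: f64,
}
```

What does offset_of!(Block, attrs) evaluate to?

28

size at 0 (size 4, align 4) → ends 4
version at 4 (size 1, align 1) → ends 5
pad 3 to align 4 for n_entries
n_entries at 8 (size 4, align 4) → ends 12
reserved at 12 (size 1, align 1) → ends 13
pad 3 to align 4 for mtime
mtime at 16 (size 8, align 4) → ends 24
crc at 24 (size 4, align 4) → ends 28
attrs at 28 (size 72, align 4) → ends 100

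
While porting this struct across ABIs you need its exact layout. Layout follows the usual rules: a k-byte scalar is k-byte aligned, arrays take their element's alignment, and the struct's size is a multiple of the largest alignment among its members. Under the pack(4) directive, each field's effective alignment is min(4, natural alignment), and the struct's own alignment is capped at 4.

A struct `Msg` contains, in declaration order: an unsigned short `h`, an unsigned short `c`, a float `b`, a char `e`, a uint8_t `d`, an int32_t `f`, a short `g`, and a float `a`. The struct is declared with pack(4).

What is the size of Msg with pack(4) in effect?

@0: h [2B, align 2] → 2
@2: c [2B, align 2] → 4
@4: b [4B, align 4] → 8
@8: e [1B, align 1] → 9
@9: d [1B, align 1] → 10
+2 pad (align 4)
@12: f [4B, align 4] → 16
@16: g [2B, align 2] → 18
+2 pad (align 4)
@20: a [4B, align 4] → 24
size 24, align 4

24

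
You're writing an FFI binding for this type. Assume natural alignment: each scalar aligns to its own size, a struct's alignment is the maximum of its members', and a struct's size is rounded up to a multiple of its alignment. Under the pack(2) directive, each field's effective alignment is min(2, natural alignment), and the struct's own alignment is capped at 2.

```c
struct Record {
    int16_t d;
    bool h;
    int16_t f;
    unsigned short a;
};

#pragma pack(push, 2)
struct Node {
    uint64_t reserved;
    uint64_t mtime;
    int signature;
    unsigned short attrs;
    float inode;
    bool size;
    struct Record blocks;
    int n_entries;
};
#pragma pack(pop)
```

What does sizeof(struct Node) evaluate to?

Record: @0: d [2B, align 2] → 2; @2: h [1B, align 1] → 3; +1 pad (align 2); @4: f [2B, align 2] → 6; @6: a [2B, align 2] → 8; size 8, align 2
@0: reserved [8B, align 2] → 8
@8: mtime [8B, align 2] → 16
@16: signature [4B, align 2] → 20
@20: attrs [2B, align 2] → 22
@22: inode [4B, align 2] → 26
@26: size [1B, align 1] → 27
+1 pad (align 2)
@28: blocks [8B, align 2] → 36
@36: n_entries [4B, align 2] → 40
size 40, align 2

40 bytes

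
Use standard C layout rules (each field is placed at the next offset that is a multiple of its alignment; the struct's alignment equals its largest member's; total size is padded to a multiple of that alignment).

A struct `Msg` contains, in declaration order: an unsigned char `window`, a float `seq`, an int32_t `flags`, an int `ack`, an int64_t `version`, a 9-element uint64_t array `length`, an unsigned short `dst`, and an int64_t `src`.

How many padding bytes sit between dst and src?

window at 0 (size 1, align 1) → ends 1
pad 3 to align 4 for seq
seq at 4 (size 4, align 4) → ends 8
flags at 8 (size 4, align 4) → ends 12
ack at 12 (size 4, align 4) → ends 16
version at 16 (size 8, align 8) → ends 24
length at 24 (size 72, align 8) → ends 96
dst at 96 (size 2, align 2) → ends 98
pad 6 to align 8 for src
src at 104 (size 8, align 8) → ends 112

6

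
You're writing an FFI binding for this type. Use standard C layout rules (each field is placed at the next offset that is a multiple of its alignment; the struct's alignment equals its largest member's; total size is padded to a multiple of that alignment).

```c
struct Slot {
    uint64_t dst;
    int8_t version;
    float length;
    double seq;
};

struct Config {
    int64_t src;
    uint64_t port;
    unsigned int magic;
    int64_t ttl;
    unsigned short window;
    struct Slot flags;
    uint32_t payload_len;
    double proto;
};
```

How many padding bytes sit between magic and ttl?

Slot: @0: dst [8B, align 8] → 8; @8: version [1B, align 1] → 9; +3 pad (align 4); @12: length [4B, align 4] → 16; @16: seq [8B, align 8] → 24; size 24, align 8
@0: src [8B, align 8] → 8
@8: port [8B, align 8] → 16
@16: magic [4B, align 4] → 20
+4 pad (align 8)
@24: ttl [8B, align 8] → 32

4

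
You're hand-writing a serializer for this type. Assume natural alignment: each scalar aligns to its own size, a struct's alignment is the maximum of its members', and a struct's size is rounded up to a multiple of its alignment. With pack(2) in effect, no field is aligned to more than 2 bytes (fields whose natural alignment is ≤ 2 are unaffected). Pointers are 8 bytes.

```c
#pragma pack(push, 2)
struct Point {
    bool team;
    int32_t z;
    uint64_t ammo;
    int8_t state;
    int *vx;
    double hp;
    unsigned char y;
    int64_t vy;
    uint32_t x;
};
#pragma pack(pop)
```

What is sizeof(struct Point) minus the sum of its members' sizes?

0..1  team  (1B, 1-aligned)
1..2  -- padding (1B)
2..6  z  (4B, 2-aligned)
6..14  ammo  (8B, 2-aligned)
14..15  state  (1B, 1-aligned)
15..16  -- padding (1B)
16..24  vx  (8B, 2-aligned)
24..32  hp  (8B, 2-aligned)
32..33  y  (1B, 1-aligned)
33..34  -- padding (1B)
34..42  vy  (8B, 2-aligned)
42..46  x  (4B, 2-aligned)
sizeof = 46, alignof = 2
data bytes 43, size 46 → padding 3

3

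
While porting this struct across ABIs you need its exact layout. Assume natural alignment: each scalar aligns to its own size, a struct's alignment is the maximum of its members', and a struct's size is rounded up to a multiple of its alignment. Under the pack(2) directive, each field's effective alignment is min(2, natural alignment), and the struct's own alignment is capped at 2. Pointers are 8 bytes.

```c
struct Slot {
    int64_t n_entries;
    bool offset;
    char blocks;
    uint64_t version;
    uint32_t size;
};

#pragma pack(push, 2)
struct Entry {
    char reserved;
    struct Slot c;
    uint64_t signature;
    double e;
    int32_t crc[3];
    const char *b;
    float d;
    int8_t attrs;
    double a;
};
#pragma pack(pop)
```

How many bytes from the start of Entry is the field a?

Slot: @0: n_entries [8B, align 8] → 8; @8: offset [1B, align 1] → 9; @9: blocks [1B, align 1] → 10; +6 pad (align 8); @16: version [8B, align 8] → 24; @24: size [4B, align 4] → 28; +4 tail pad (align 8); size 32, align 8
@0: reserved [1B, align 1] → 1
+1 pad (align 2)
@2: c [32B, align 2] → 34
@34: signature [8B, align 2] → 42
@42: e [8B, align 2] → 50
@50: crc [12B, align 2] → 62
@62: b [8B, align 2] → 70
@70: d [4B, align 2] → 74
@74: attrs [1B, align 1] → 75
+1 pad (align 2)
@76: a [8B, align 2] → 84

76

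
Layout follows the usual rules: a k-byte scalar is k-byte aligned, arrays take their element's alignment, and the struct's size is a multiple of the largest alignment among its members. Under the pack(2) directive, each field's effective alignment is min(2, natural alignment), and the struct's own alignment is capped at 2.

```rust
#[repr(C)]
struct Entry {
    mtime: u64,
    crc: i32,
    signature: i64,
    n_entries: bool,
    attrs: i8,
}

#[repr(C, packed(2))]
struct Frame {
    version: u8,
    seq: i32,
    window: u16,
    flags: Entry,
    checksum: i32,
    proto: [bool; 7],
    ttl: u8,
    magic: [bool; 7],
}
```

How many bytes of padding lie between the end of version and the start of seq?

1

Entry: @0: mtime [8B, align 8] → 8; @8: crc [4B, align 4] → 12; +4 pad (align 8); @16: signature [8B, align 8] → 24; @24: n_entries [1B, align 1] → 25; @25: attrs [1B, align 1] → 26; +6 tail pad (align 8); size 32, align 8
@0: version [1B, align 1] → 1
+1 pad (align 2)
@2: seq [4B, align 2] → 6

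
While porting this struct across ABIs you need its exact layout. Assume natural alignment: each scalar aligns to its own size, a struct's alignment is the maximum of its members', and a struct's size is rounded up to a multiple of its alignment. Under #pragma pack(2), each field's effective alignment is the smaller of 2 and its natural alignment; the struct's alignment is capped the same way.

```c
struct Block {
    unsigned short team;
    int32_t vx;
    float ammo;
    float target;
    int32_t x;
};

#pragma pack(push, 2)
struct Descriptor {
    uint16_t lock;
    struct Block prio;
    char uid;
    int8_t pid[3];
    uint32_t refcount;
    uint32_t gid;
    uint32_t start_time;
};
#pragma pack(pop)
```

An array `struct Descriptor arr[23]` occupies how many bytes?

Block: 0..2  team  (2B, 2-aligned); 2..4  -- padding (2B); 4..8  vx  (4B, 4-aligned); 8..12  ammo  (4B, 4-aligned); 12..16  target  (4B, 4-aligned); 16..20  x  (4B, 4-aligned); sizeof = 20, alignof = 4
0..2  lock  (2B, 2-aligned)
2..22  prio  (20B, 2-aligned)
22..23  uid  (1B, 1-aligned)
23..26  pid  (3B, 1-aligned)
26..30  refcount  (4B, 2-aligned)
30..34  gid  (4B, 2-aligned)
34..38  start_time  (4B, 2-aligned)
sizeof = 38, alignof = 2
array of 23: 23 × 38 = 874

874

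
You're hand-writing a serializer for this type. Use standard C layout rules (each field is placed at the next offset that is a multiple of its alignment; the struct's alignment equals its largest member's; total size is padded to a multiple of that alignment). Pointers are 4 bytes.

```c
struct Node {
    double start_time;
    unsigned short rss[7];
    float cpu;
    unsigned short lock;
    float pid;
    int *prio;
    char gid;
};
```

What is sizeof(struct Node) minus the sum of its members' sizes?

11

0..8  start_time  (8B, 8-aligned)
8..22  rss  (14B, 2-aligned)
22..24  -- padding (2B)
24..28  cpu  (4B, 4-aligned)
28..30  lock  (2B, 2-aligned)
30..32  -- padding (2B)
32..36  pid  (4B, 4-aligned)
36..40  prio  (4B, 4-aligned)
40..41  gid  (1B, 1-aligned)
41..48  -- tail padding (7B)
sizeof = 48, alignof = 8
data bytes 37, size 48 → padding 11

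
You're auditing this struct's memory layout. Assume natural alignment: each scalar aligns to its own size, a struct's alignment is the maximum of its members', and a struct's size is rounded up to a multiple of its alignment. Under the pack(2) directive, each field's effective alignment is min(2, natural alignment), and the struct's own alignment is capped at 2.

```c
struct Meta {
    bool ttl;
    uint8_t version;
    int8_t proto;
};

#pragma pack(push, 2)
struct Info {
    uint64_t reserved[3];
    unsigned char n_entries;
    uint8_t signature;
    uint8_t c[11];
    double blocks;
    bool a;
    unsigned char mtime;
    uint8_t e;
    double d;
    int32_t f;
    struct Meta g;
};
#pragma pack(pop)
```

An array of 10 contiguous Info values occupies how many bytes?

Meta: 0..1  ttl  (1B, 1-aligned); 1..2  version  (1B, 1-aligned); 2..3  proto  (1B, 1-aligned); sizeof = 3, alignof = 1
0..24  reserved  (24B, 2-aligned)
24..25  n_entries  (1B, 1-aligned)
25..26  signature  (1B, 1-aligned)
26..37  c  (11B, 1-aligned)
37..38  -- padding (1B)
38..46  blocks  (8B, 2-aligned)
46..47  a  (1B, 1-aligned)
47..48  mtime  (1B, 1-aligned)
48..49  e  (1B, 1-aligned)
49..50  -- padding (1B)
50..58  d  (8B, 2-aligned)
58..62  f  (4B, 2-aligned)
62..65  g  (3B, 1-aligned)
65..66  -- tail padding (1B)
sizeof = 66, alignof = 2
array of 10: 10 × 66 = 660

660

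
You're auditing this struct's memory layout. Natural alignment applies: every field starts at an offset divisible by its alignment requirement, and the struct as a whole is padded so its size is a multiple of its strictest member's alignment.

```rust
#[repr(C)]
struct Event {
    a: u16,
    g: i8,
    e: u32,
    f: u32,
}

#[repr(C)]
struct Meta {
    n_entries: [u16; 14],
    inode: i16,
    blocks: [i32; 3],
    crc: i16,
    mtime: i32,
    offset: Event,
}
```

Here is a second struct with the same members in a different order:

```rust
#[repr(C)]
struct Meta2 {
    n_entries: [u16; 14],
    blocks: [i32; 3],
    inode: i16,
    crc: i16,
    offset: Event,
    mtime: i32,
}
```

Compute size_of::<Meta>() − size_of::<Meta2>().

Event: 0..2  a  (2B, 2-aligned); 2..3  g  (1B, 1-aligned); 3..4  -- padding (1B); 4..8  e  (4B, 4-aligned); 8..12  f  (4B, 4-aligned); sizeof = 12, alignof = 4
0..28  n_entries  (28B, 2-aligned)
28..30  inode  (2B, 2-aligned)
30..32  -- padding (2B)
32..44  blocks  (12B, 4-aligned)
44..46  crc  (2B, 2-aligned)
46..48  -- padding (2B)
48..52  mtime  (4B, 4-aligned)
52..64  offset  (12B, 4-aligned)
sizeof = 64, alignof = 4
— Meta2 —
0..28  n_entries  (28B, 2-aligned)
28..40  blocks  (12B, 4-aligned)
40..42  inode  (2B, 2-aligned)
42..44  crc  (2B, 2-aligned)
44..56  offset  (12B, 4-aligned)
56..60  mtime  (4B, 4-aligned)
sizeof = 60, alignof = 4
64 − 60 = 4

4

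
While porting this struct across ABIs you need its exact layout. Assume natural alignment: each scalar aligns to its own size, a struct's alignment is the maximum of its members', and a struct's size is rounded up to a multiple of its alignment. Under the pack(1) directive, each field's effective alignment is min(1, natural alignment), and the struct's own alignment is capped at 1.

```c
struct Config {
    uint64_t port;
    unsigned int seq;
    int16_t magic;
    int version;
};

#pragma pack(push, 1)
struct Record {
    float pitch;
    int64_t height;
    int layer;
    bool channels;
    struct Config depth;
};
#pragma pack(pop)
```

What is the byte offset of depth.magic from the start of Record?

Config: port at 0 (size 8, align 8) → ends 8; seq at 8 (size 4, align 4) → ends 12; magic at 12 (size 2, align 2) → ends 14; pad 2 to align 4 for version; version at 16 (size 4, align 4) → ends 20; tail pad 4 to reach multiple of 8; total 24 bytes, alignment 8
pitch at 0 (size 4, align 1) → ends 4
height at 4 (size 8, align 1) → ends 12
layer at 12 (size 4, align 1) → ends 16
channels at 16 (size 1, align 1) → ends 17
depth at 17 (size 24, align 1) → ends 41
within Config: magic at 12
17 + 12 = 29

29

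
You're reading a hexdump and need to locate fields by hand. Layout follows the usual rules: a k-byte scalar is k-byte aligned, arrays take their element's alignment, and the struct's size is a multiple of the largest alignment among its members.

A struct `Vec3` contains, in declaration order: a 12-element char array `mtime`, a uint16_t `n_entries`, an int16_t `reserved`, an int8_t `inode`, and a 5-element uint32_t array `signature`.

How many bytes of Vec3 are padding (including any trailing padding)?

3

mtime at 0 (size 12, align 1) → ends 12
n_entries at 12 (size 2, align 2) → ends 14
reserved at 14 (size 2, align 2) → ends 16
inode at 16 (size 1, align 1) → ends 17
pad 3 to align 4 for signature
signature at 20 (size 20, align 4) → ends 40
total 40 bytes, alignment 4
data bytes 37, size 40 → padding 3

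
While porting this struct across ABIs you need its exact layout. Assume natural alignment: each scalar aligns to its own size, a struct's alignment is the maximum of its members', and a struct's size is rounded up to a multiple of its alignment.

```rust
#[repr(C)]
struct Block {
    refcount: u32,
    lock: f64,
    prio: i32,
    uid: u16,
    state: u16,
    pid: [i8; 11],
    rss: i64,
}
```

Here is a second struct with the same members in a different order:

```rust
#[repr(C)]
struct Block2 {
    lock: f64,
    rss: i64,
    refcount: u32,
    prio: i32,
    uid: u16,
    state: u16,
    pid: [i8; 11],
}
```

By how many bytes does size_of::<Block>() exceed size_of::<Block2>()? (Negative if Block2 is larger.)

0..4  refcount  (4B, 4-aligned)
4..8  -- padding (4B)
8..16  lock  (8B, 8-aligned)
16..20  prio  (4B, 4-aligned)
20..22  uid  (2B, 2-aligned)
22..24  state  (2B, 2-aligned)
24..35  pid  (11B, 1-aligned)
35..40  -- padding (5B)
40..48  rss  (8B, 8-aligned)
sizeof = 48, alignof = 8
— Block2 —
0..8  lock  (8B, 8-aligned)
8..16  rss  (8B, 8-aligned)
16..20  refcount  (4B, 4-aligned)
20..24  prio  (4B, 4-aligned)
24..26  uid  (2B, 2-aligned)
26..28  state  (2B, 2-aligned)
28..39  pid  (11B, 1-aligned)
39..40  -- tail padding (1B)
sizeof = 40, alignof = 8
48 − 40 = 8

8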